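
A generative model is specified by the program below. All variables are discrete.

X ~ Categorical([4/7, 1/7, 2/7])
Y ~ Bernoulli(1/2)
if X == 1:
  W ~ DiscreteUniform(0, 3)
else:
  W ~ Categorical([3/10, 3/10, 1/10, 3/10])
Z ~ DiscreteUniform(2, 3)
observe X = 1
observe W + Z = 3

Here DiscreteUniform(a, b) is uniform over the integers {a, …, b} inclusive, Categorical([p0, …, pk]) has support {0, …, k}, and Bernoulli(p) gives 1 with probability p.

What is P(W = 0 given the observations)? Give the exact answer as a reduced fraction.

Enumerate traces; 4 have nonzero weight after conditioning:
  (X=1, Y=0, W=0, Z=3) weight 1/112
  (X=1, Y=0, W=1, Z=2) weight 1/112
  (X=1, Y=1, W=0, Z=3) weight 1/112
  (X=1, Y=1, W=1, Z=2) weight 1/112
Group by W:
  weight(W=0) = 1/56
  weight(W=1) = 1/56
Total weight = 1/56 + 1/56 = 1/28
P(W=0 | obs) = 1/56 / 1/28 = 1/2
P(W=1 | obs) = 1/56 / 1/28 = 1/2

P(W = 0 | obs) = 1/2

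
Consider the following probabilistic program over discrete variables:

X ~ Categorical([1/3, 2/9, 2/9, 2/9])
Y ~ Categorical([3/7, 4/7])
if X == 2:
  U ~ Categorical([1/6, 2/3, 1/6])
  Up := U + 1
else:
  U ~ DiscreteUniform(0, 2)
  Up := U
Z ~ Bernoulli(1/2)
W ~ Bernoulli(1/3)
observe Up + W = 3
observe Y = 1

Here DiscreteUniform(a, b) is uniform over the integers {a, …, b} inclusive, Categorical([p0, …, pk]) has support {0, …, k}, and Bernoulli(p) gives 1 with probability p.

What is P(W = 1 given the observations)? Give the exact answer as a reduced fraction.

P(W = 1 | obs) = 11/13

Enumerate traces; 10 have nonzero weight after conditioning:
  (X=0, Y=1, U=2, Z=0, W=1) weight 2/189
  (X=0, Y=1, U=2, Z=1, W=1) weight 2/189
  (X=1, Y=1, U=2, Z=0, W=1) weight 4/567
  (X=1, Y=1, U=2, Z=1, W=1) weight 4/567
  (X=2, Y=1, U=1, Z=0, W=1) weight 8/567
  (X=2, Y=1, U=1, Z=1, W=1) weight 8/567
  (X=2, Y=1, U=2, Z=0, W=0) weight 4/567
  (X=2, Y=1, U=2, Z=1, W=0) weight 4/567
  … 2 more
Group by W:
  weight(W=0) = 8/567
  weight(W=1) = 44/567
Total weight = 8/567 + 44/567 = 52/567
P(W=0 | obs) = 8/567 / 52/567 = 2/13
P(W=1 | obs) = 44/567 / 52/567 = 11/13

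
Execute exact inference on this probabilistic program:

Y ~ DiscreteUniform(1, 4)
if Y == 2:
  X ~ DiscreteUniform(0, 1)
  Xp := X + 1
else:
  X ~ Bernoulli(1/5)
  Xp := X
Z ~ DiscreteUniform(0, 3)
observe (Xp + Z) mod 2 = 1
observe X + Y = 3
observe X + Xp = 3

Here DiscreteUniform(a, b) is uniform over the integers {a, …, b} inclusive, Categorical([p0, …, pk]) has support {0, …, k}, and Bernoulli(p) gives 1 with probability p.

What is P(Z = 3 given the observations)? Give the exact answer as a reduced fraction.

P(Z = 3 | obs) = 1/2

Enumerate traces; 2 have nonzero weight after conditioning:
  (Y=2, X=1, Z=1) weight 1/32
  (Y=2, X=1, Z=3) weight 1/32
Group by Z:
  weight(Z=1) = 1/32
  weight(Z=3) = 1/32
Total weight = 1/32 + 1/32 = 1/16
P(Z=1 | obs) = 1/32 / 1/16 = 1/2
P(Z=3 | obs) = 1/32 / 1/16 = 1/2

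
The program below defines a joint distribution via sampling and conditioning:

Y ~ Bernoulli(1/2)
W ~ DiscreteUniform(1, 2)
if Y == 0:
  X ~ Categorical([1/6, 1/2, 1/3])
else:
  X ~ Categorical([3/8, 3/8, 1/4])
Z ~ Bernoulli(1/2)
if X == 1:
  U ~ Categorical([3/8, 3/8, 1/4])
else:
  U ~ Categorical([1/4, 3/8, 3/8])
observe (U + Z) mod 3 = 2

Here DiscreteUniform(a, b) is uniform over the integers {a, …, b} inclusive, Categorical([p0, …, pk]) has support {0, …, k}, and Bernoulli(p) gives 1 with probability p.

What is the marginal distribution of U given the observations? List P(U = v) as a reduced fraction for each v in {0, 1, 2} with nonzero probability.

P(U=1) = 48/89, P(U=2) = 41/89

Enumerate traces; 24 have nonzero weight after conditioning:
  (Y=0, W=1, X=0, Z=0, U=2) weight 1/128
  (Y=0, W=1, X=0, Z=1, U=1) weight 1/128
  (Y=0, W=1, X=1, Z=0, U=2) weight 1/64
  (Y=0, W=1, X=1, Z=1, U=1) weight 3/128
  (Y=0, W=1, X=2, Z=0, U=2) weight 1/64
  (Y=0, W=1, X=2, Z=1, U=1) weight 1/64
  (Y=0, W=2, X=0, Z=0, U=2) weight 1/128
  (Y=0, W=2, X=0, Z=1, U=1) weight 1/128
  … 16 more
Group by U:
  weight(U=1) = 3/16
  weight(U=2) = 41/256
Total weight = 3/16 + 41/256 = 89/256
P(U=1 | obs) = 3/16 / 89/256 = 48/89
P(U=2 | obs) = 41/256 / 89/256 = 41/89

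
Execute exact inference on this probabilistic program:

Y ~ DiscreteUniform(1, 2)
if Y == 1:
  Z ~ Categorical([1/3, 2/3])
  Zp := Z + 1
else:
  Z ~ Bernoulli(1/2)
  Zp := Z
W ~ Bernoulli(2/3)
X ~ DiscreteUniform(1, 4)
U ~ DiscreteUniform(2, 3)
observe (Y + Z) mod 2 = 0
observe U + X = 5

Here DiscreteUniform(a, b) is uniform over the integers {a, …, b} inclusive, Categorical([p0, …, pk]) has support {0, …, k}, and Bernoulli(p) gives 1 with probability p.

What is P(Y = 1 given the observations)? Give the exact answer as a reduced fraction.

P(Y = 1 | obs) = 4/7

Enumerate traces; 8 have nonzero weight after conditioning:
  (Y=1, Z=1, W=0, X=2, U=3) weight 1/72
  (Y=1, Z=1, W=0, X=3, U=2) weight 1/72
  (Y=1, Z=1, W=1, X=2, U=3) weight 1/36
  (Y=1, Z=1, W=1, X=3, U=2) weight 1/36
  (Y=2, Z=0, W=0, X=2, U=3) weight 1/96
  (Y=2, Z=0, W=0, X=3, U=2) weight 1/96
  (Y=2, Z=0, W=1, X=2, U=3) weight 1/48
  (Y=2, Z=0, W=1, X=3, U=2) weight 1/48
Group by Y:
  weight(Y=1) = 1/12
  weight(Y=2) = 1/16
Total weight = 1/12 + 1/16 = 7/48
P(Y=1 | obs) = 1/12 / 7/48 = 4/7
P(Y=2 | obs) = 1/16 / 7/48 = 3/7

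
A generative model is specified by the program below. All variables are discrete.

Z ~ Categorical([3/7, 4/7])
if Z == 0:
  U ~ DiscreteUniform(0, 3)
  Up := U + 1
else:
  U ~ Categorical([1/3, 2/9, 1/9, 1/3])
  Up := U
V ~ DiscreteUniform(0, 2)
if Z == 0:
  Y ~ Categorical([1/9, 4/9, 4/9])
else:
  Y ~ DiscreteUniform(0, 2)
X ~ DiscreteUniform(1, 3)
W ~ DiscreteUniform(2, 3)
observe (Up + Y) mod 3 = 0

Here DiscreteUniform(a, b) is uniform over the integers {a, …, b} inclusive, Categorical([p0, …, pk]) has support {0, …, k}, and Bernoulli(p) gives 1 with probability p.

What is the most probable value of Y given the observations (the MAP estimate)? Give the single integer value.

argmax_v P(Y = v | obs) = 0

Enumerate traces; 144 have nonzero weight after conditioning:
  (Z=0, U=0, V=0, Y=2, X=1, W=2) weight 1/378
  (Z=0, U=0, V=0, Y=2, X=1, W=3) weight 1/378
  (Z=0, U=0, V=0, Y=2, X=2, W=2) weight 1/378
  (Z=0, U=0, V=0, Y=2, X=2, W=3) weight 1/378
  (Z=0, U=0, V=0, Y=2, X=3, W=2) weight 1/378
  (Z=0, U=0, V=0, Y=2, X=3, W=3) weight 1/378
  (Z=0, U=0, V=1, Y=2, X=1, W=2) weight 1/378
  (Z=0, U=0, V=1, Y=2, X=1, W=3) weight 1/378
  (Z=0, U=1, V=0, Y=1, X=1, W=2) weight 1/378
  (Z=0, U=2, V=0, Y=0, X=1, W=2) weight 1/1512
  … 134 more
Group by Y:
  weight(Y=0) = 5/36
  weight(Y=1) = 13/189
  weight(Y=2) = 26/189
Total weight = 5/36 + 13/189 + 26/189 = 29/84
P(Y=0 | obs) = 5/36 / 29/84 = 35/87
P(Y=1 | obs) = 13/189 / 29/84 = 52/261
P(Y=2 | obs) = 26/189 / 29/84 = 104/261
argmax = 0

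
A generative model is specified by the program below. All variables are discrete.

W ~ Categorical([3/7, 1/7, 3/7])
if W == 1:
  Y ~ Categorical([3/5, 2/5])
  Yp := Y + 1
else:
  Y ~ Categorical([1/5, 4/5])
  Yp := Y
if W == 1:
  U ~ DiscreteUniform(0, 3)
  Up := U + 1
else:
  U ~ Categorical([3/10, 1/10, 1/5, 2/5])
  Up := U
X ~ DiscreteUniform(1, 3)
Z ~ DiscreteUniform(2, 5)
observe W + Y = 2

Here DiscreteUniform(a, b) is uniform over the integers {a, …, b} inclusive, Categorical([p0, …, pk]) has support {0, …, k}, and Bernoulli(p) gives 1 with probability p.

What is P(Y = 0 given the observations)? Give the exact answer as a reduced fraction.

Enumerate traces; 96 have nonzero weight after conditioning:
  (W=1, Y=1, U=0, X=1, Z=2) weight 1/840
  (W=1, Y=1, U=0, X=1, Z=3) weight 1/840
  (W=1, Y=1, U=0, X=1, Z=4) weight 1/840
  (W=1, Y=1, U=0, X=1, Z=5) weight 1/840
  (W=1, Y=1, U=0, X=2, Z=2) weight 1/840
  (W=1, Y=1, U=0, X=2, Z=3) weight 1/840
  (W=1, Y=1, U=0, X=2, Z=4) weight 1/840
  (W=1, Y=1, U=0, X=2, Z=5) weight 1/840
  (W=2, Y=0, U=0, X=1, Z=2) weight 3/1400
  … 87 more
Group by Y:
  weight(Y=0) = 3/35
  weight(Y=1) = 2/35
Total weight = 3/35 + 2/35 = 1/7
P(Y=0 | obs) = 3/35 / 1/7 = 3/5
P(Y=1 | obs) = 2/35 / 1/7 = 2/5

P(Y = 0 | obs) = 3/5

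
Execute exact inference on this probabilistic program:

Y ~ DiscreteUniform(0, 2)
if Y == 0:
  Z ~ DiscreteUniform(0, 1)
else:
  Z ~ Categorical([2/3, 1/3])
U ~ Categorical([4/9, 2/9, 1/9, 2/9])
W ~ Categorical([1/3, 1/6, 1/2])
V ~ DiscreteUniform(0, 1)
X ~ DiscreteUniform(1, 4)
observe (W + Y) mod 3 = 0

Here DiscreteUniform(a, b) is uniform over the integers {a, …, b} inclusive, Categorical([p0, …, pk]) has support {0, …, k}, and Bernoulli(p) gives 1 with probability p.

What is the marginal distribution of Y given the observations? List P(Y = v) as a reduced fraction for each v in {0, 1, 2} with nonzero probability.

P(Y=0) = 1/3, P(Y=1) = 1/2, P(Y=2) = 1/6

Enumerate traces; 192 have nonzero weight after conditioning:
  (Y=0, Z=0, U=0, W=0, V=0, X=1) weight 1/324
  (Y=0, Z=0, U=0, W=0, V=0, X=2) weight 1/324
  (Y=0, Z=0, U=0, W=0, V=0, X=3) weight 1/324
  (Y=0, Z=0, U=0, W=0, V=0, X=4) weight 1/324
  (Y=0, Z=0, U=0, W=0, V=1, X=1) weight 1/324
  (Y=0, Z=0, U=0, W=0, V=1, X=2) weight 1/324
  (Y=0, Z=0, U=0, W=0, V=1, X=3) weight 1/324
  (Y=0, Z=0, U=0, W=0, V=1, X=4) weight 1/324
  (Y=1, Z=0, U=0, W=2, V=0, X=1) weight 1/162
  (Y=2, Z=0, U=0, W=1, V=0, X=1) weight 1/486
  … 182 more
Group by Y:
  weight(Y=0) = 1/9
  weight(Y=1) = 1/6
  weight(Y=2) = 1/18
Total weight = 1/9 + 1/6 + 1/18 = 1/3
P(Y=0 | obs) = 1/9 / 1/3 = 1/3
P(Y=1 | obs) = 1/6 / 1/3 = 1/2
P(Y=2 | obs) = 1/18 / 1/3 = 1/6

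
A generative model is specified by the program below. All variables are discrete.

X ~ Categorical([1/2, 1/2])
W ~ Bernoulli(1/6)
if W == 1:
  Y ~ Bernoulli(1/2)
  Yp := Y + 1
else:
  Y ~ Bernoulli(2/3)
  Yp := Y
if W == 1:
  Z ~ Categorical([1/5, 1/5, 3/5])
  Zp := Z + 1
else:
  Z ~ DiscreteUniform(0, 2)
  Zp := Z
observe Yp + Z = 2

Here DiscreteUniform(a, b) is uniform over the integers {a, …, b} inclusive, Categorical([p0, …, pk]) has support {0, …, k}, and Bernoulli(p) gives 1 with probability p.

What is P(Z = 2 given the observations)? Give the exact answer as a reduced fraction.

P(Z = 2 | obs) = 25/84

Enumerate traces; 8 have nonzero weight after conditioning:
  (X=0, W=0, Y=0, Z=2) weight 5/108
  (X=0, W=0, Y=1, Z=1) weight 5/54
  (X=0, W=1, Y=0, Z=1) weight 1/120
  (X=0, W=1, Y=1, Z=0) weight 1/120
  (X=1, W=0, Y=0, Z=2) weight 5/108
  (X=1, W=0, Y=1, Z=1) weight 5/54
  (X=1, W=1, Y=0, Z=1) weight 1/120
  (X=1, W=1, Y=1, Z=0) weight 1/120
Group by Z:
  weight(Z=0) = 1/60
  weight(Z=1) = 109/540
  weight(Z=2) = 5/54
Total weight = 1/60 + 109/540 + 5/54 = 14/45
P(Z=0 | obs) = 1/60 / 14/45 = 3/56
P(Z=1 | obs) = 109/540 / 14/45 = 109/168
P(Z=2 | obs) = 5/54 / 14/45 = 25/84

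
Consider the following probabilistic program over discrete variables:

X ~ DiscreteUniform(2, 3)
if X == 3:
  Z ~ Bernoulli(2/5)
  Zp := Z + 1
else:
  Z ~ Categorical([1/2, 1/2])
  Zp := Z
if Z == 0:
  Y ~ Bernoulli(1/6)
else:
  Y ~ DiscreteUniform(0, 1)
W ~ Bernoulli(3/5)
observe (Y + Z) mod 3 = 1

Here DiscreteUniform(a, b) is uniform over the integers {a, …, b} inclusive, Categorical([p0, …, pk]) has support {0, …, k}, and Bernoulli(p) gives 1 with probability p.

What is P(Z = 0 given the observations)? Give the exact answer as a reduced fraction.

Enumerate traces; 8 have nonzero weight after conditioning:
  (X=2, Z=0, Y=1, W=0) weight 1/60
  (X=2, Z=0, Y=1, W=1) weight 1/40
  (X=2, Z=1, Y=0, W=0) weight 1/20
  (X=2, Z=1, Y=0, W=1) weight 3/40
  (X=3, Z=0, Y=1, W=0) weight 1/50
  (X=3, Z=0, Y=1, W=1) weight 3/100
  (X=3, Z=1, Y=0, W=0) weight 1/25
  (X=3, Z=1, Y=0, W=1) weight 3/50
Group by Z:
  weight(Z=0) = 11/120
  weight(Z=1) = 9/40
Total weight = 11/120 + 9/40 = 19/60
P(Z=0 | obs) = 11/120 / 19/60 = 11/38
P(Z=1 | obs) = 9/40 / 19/60 = 27/38

P(Z = 0 | obs) = 11/38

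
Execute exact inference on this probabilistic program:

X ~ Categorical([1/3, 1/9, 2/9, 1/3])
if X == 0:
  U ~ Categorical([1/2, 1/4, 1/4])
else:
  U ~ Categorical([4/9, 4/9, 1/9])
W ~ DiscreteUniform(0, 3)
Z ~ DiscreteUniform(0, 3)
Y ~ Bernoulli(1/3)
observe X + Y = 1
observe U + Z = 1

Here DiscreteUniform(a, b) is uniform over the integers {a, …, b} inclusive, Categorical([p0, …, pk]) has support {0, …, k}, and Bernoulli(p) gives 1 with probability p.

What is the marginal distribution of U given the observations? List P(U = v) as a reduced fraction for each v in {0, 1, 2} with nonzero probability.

P(U=0) = 86/145, P(U=1) = 59/145

Enumerate traces; 16 have nonzero weight after conditioning:
  (X=0, U=0, W=0, Z=1, Y=1) weight 1/288
  (X=0, U=0, W=1, Z=1, Y=1) weight 1/288
  (X=0, U=0, W=2, Z=1, Y=1) weight 1/288
  (X=0, U=0, W=3, Z=1, Y=1) weight 1/288
  (X=0, U=1, W=0, Z=0, Y=1) weight 1/576
  (X=0, U=1, W=1, Z=0, Y=1) weight 1/576
  (X=0, U=1, W=2, Z=0, Y=1) weight 1/576
  (X=0, U=1, W=3, Z=0, Y=1) weight 1/576
  … 8 more
Group by U:
  weight(U=0) = 43/1944
  weight(U=1) = 59/3888
Total weight = 43/1944 + 59/3888 = 145/3888
P(U=0 | obs) = 43/1944 / 145/3888 = 86/145
P(U=1 | obs) = 59/3888 / 145/3888 = 59/145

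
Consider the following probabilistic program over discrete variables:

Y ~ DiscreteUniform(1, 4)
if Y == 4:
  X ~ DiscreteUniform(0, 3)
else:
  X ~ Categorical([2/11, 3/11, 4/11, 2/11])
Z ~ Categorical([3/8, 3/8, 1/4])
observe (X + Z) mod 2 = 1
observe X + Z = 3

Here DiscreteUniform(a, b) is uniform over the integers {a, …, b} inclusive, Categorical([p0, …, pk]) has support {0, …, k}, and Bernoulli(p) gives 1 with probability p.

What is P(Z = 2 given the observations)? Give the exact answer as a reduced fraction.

P(Z = 2 | obs) = 1/4

Enumerate traces; 12 have nonzero weight after conditioning:
  (Y=1, X=1, Z=2) weight 3/176
  (Y=1, X=2, Z=1) weight 3/88
  (Y=1, X=3, Z=0) weight 3/176
  (Y=2, X=1, Z=2) weight 3/176
  (Y=2, X=2, Z=1) weight 3/88
  (Y=2, X=3, Z=0) weight 3/176
  (Y=3, X=1, Z=2) weight 3/176
  (Y=3, X=2, Z=1) weight 3/88
  … 4 more
Group by Z:
  weight(Z=0) = 105/1408
  weight(Z=1) = 177/1408
  weight(Z=2) = 47/704
Total weight = 105/1408 + 177/1408 + 47/704 = 47/176
P(Z=0 | obs) = 105/1408 / 47/176 = 105/376
P(Z=1 | obs) = 177/1408 / 47/176 = 177/376
P(Z=2 | obs) = 47/704 / 47/176 = 1/4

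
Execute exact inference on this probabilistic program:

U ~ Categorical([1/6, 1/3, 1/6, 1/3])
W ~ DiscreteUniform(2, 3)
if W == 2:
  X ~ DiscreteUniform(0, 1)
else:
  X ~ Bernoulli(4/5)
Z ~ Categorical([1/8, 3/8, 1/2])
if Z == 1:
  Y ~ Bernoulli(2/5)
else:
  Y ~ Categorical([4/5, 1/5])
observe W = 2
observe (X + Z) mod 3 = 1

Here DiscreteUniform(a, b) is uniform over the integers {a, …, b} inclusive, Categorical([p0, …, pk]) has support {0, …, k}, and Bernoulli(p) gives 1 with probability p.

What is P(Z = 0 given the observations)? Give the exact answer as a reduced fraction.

Enumerate traces; 16 have nonzero weight after conditioning:
  (U=0, W=2, X=0, Z=1, Y=0) weight 3/320
  (U=0, W=2, X=0, Z=1, Y=1) weight 1/160
  (U=0, W=2, X=1, Z=0, Y=0) weight 1/240
  (U=0, W=2, X=1, Z=0, Y=1) weight 1/960
  (U=1, W=2, X=0, Z=1, Y=0) weight 3/160
  (U=1, W=2, X=0, Z=1, Y=1) weight 1/80
  (U=1, W=2, X=1, Z=0, Y=0) weight 1/120
  (U=1, W=2, X=1, Z=0, Y=1) weight 1/480
  … 8 more
Group by Z:
  weight(Z=0) = 1/32
  weight(Z=1) = 3/32
Total weight = 1/32 + 3/32 = 1/8
P(Z=0 | obs) = 1/32 / 1/8 = 1/4
P(Z=1 | obs) = 3/32 / 1/8 = 3/4

P(Z = 0 | obs) = 1/4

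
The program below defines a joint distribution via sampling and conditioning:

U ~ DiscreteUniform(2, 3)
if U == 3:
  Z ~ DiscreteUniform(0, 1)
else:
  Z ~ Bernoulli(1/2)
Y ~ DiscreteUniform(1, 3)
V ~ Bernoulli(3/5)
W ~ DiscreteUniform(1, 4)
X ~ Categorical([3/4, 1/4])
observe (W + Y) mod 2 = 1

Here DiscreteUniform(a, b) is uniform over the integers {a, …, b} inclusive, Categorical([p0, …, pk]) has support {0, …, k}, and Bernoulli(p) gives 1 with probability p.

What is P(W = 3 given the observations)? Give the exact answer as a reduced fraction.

Enumerate traces; 96 have nonzero weight after conditioning:
  (U=2, Z=0, Y=1, V=0, W=2, X=0) weight 1/160
  (U=2, Z=0, Y=1, V=0, W=2, X=1) weight 1/480
  (U=2, Z=0, Y=1, V=0, W=4, X=0) weight 1/160
  (U=2, Z=0, Y=1, V=0, W=4, X=1) weight 1/480
  (U=2, Z=0, Y=1, V=1, W=2, X=0) weight 3/320
  (U=2, Z=0, Y=1, V=1, W=2, X=1) weight 1/320
  (U=2, Z=0, Y=1, V=1, W=4, X=0) weight 3/320
  (U=2, Z=0, Y=1, V=1, W=4, X=1) weight 1/320
  (U=2, Z=0, Y=2, V=0, W=1, X=0) weight 1/160
  (U=2, Z=0, Y=2, V=0, W=3, X=0) weight 1/160
  … 86 more
Group by W:
  weight(W=1) = 1/12
  weight(W=2) = 1/6
  weight(W=3) = 1/12
  weight(W=4) = 1/6
Total weight = 1/12 + 1/6 + 1/12 + 1/6 = 1/2
P(W=1 | obs) = 1/12 / 1/2 = 1/6
P(W=2 | obs) = 1/6 / 1/2 = 1/3
P(W=3 | obs) = 1/12 / 1/2 = 1/6
P(W=4 | obs) = 1/6 / 1/2 = 1/3

P(W = 3 | obs) = 1/6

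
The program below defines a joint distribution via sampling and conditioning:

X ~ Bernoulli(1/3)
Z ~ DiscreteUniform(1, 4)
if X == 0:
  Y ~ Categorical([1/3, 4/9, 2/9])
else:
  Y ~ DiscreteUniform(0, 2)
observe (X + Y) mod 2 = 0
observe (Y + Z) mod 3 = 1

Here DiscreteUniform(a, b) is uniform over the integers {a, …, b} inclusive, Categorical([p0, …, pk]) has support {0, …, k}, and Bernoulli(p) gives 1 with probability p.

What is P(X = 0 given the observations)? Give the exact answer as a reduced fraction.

Enumerate traces; 4 have nonzero weight after conditioning:
  (X=0, Z=1, Y=0) weight 1/18
  (X=0, Z=2, Y=2) weight 1/27
  (X=0, Z=4, Y=0) weight 1/18
  (X=1, Z=3, Y=1) weight 1/36
Group by X:
  weight(X=0) = 4/27
  weight(X=1) = 1/36
Total weight = 4/27 + 1/36 = 19/108
P(X=0 | obs) = 4/27 / 19/108 = 16/19
P(X=1 | obs) = 1/36 / 19/108 = 3/19

P(X = 0 | obs) = 16/19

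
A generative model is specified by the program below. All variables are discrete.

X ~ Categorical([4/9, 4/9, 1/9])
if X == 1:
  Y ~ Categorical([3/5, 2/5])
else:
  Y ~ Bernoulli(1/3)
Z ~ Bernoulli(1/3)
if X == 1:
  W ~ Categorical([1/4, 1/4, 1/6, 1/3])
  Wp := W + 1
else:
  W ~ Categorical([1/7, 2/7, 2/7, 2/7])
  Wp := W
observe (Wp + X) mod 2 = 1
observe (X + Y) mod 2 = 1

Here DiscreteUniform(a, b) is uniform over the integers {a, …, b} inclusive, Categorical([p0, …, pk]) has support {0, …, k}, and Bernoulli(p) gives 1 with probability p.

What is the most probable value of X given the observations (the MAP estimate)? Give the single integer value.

argmax_v P(X = v | obs) = 1

Enumerate traces; 12 have nonzero weight after conditioning:
  (X=0, Y=1, Z=0, W=1) weight 16/567
  (X=0, Y=1, Z=0, W=3) weight 16/567
  (X=0, Y=1, Z=1, W=1) weight 8/567
  (X=0, Y=1, Z=1, W=3) weight 8/567
  (X=1, Y=0, Z=0, W=1) weight 2/45
  (X=1, Y=0, Z=0, W=3) weight 8/135
  (X=1, Y=0, Z=1, W=1) weight 1/45
  (X=1, Y=0, Z=1, W=3) weight 4/135
  (X=2, Y=1, Z=0, W=1) weight 4/567
  … 3 more
Group by X:
  weight(X=0) = 16/189
  weight(X=1) = 7/45
  weight(X=2) = 4/189
Total weight = 16/189 + 7/45 + 4/189 = 247/945
P(X=0 | obs) = 16/189 / 247/945 = 80/247
P(X=1 | obs) = 7/45 / 247/945 = 147/247
P(X=2 | obs) = 4/189 / 247/945 = 20/247
argmax = 1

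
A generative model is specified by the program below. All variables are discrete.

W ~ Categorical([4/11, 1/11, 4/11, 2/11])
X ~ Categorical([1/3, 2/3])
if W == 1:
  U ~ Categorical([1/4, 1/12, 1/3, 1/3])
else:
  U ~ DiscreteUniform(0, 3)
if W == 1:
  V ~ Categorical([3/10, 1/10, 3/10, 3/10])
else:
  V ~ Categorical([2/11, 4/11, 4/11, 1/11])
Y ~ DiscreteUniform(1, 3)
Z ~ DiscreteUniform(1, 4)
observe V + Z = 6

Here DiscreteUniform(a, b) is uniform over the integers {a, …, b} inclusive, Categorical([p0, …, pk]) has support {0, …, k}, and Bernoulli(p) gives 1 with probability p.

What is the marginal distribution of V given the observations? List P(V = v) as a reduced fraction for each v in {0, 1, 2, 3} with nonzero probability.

P(V=2) = 433/566, P(V=3) = 133/566

Enumerate traces; 192 have nonzero weight after conditioning:
  (W=0, X=0, U=0, V=2, Y=1, Z=4) weight 1/1089
  (W=0, X=0, U=0, V=2, Y=2, Z=4) weight 1/1089
  (W=0, X=0, U=0, V=2, Y=3, Z=4) weight 1/1089
  (W=0, X=0, U=0, V=3, Y=1, Z=3) weight 1/4356
  (W=0, X=0, U=0, V=3, Y=2, Z=3) weight 1/4356
  (W=0, X=0, U=0, V=3, Y=3, Z=3) weight 1/4356
  (W=0, X=0, U=1, V=2, Y=1, Z=4) weight 1/1089
  (W=0, X=0, U=1, V=2, Y=2, Z=4) weight 1/1089
  … 184 more
Group by V:
  weight(V=2) = 433/4840
  weight(V=3) = 133/4840
Total weight = 433/4840 + 133/4840 = 283/2420
P(V=2 | obs) = 433/4840 / 283/2420 = 433/566
P(V=3 | obs) = 133/4840 / 283/2420 = 133/566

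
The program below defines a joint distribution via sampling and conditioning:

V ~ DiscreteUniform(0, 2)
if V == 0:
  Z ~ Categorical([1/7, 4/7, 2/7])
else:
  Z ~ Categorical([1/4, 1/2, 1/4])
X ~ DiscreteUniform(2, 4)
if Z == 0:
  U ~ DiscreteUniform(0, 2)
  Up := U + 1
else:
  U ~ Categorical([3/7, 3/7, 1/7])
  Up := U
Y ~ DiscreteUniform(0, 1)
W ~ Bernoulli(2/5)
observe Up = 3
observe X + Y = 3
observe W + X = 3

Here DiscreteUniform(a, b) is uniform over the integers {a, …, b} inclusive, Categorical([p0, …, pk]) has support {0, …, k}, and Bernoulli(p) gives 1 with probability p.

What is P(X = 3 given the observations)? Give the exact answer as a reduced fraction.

P(X = 3 | obs) = 3/5

Enumerate traces; 6 have nonzero weight after conditioning:
  (V=0, Z=0, X=2, U=2, Y=1, W=1) weight 1/945
  (V=0, Z=0, X=3, U=2, Y=0, W=0) weight 1/630
  (V=1, Z=0, X=2, U=2, Y=1, W=1) weight 1/540
  (V=1, Z=0, X=3, U=2, Y=0, W=0) weight 1/360
  (V=2, Z=0, X=2, U=2, Y=1, W=1) weight 1/540
  (V=2, Z=0, X=3, U=2, Y=0, W=0) weight 1/360
Group by X:
  weight(X=2) = 1/210
  weight(X=3) = 1/140
Total weight = 1/210 + 1/140 = 1/84
P(X=2 | obs) = 1/210 / 1/84 = 2/5
P(X=3 | obs) = 1/140 / 1/84 = 3/5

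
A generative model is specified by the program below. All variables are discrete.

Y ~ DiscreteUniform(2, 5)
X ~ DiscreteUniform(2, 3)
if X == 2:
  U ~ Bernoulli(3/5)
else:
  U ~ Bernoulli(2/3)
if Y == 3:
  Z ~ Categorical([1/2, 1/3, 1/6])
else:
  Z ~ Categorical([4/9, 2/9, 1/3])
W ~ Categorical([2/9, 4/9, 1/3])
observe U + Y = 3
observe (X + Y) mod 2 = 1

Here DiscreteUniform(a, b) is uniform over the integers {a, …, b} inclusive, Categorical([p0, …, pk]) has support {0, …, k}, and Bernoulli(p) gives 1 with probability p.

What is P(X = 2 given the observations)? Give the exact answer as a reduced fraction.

P(X = 2 | obs) = 3/8

Enumerate traces; 18 have nonzero weight after conditioning:
  (Y=2, X=3, U=1, Z=0, W=0) weight 2/243
  (Y=2, X=3, U=1, Z=0, W=1) weight 4/243
  (Y=2, X=3, U=1, Z=0, W=2) weight 1/81
  (Y=2, X=3, U=1, Z=1, W=0) weight 1/243
  (Y=2, X=3, U=1, Z=1, W=1) weight 2/243
  (Y=2, X=3, U=1, Z=1, W=2) weight 1/162
  (Y=2, X=3, U=1, Z=2, W=0) weight 1/162
  (Y=2, X=3, U=1, Z=2, W=1) weight 1/81
  (Y=3, X=2, U=0, Z=0, W=0) weight 1/180
  … 9 more
Group by X:
  weight(X=2) = 1/20
  weight(X=3) = 1/12
Total weight = 1/20 + 1/12 = 2/15
P(X=2 | obs) = 1/20 / 2/15 = 3/8
P(X=3 | obs) = 1/12 / 2/15 = 5/8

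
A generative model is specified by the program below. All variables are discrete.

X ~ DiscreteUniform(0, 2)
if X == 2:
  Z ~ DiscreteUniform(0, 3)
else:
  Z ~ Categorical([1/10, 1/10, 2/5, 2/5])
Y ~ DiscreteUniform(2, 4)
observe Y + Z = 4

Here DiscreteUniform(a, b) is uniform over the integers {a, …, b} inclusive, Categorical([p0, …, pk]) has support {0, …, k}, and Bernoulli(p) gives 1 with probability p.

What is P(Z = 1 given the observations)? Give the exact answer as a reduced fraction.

P(Z = 1 | obs) = 3/13

Enumerate traces; 9 have nonzero weight after conditioning:
  (X=0, Z=0, Y=4) weight 1/90
  (X=0, Z=1, Y=3) weight 1/90
  (X=0, Z=2, Y=2) weight 2/45
  (X=1, Z=0, Y=4) weight 1/90
  (X=1, Z=1, Y=3) weight 1/90
  (X=1, Z=2, Y=2) weight 2/45
  (X=2, Z=0, Y=4) weight 1/36
  (X=2, Z=1, Y=3) weight 1/36
  … 1 more
Group by Z:
  weight(Z=0) = 1/20
  weight(Z=1) = 1/20
  weight(Z=2) = 7/60
Total weight = 1/20 + 1/20 + 7/60 = 13/60
P(Z=0 | obs) = 1/20 / 13/60 = 3/13
P(Z=1 | obs) = 1/20 / 13/60 = 3/13
P(Z=2 | obs) = 7/60 / 13/60 = 7/13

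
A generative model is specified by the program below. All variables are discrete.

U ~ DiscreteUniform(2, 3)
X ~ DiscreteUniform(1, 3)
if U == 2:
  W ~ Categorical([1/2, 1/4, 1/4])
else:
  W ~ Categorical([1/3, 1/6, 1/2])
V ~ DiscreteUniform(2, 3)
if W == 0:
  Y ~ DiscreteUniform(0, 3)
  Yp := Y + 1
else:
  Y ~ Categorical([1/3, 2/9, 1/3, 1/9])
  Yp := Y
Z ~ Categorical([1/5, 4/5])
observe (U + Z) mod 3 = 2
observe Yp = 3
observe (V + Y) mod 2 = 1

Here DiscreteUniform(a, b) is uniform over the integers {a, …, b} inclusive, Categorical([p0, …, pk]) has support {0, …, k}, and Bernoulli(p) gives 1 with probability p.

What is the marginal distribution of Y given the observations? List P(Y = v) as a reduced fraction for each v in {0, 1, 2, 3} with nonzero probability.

Enumerate traces; 9 have nonzero weight after conditioning:
  (U=2, X=1, W=0, V=3, Y=2, Z=0) weight 1/480
  (U=2, X=1, W=1, V=2, Y=3, Z=0) weight 1/2160
  (U=2, X=1, W=2, V=2, Y=3, Z=0) weight 1/2160
  (U=2, X=2, W=0, V=3, Y=2, Z=0) weight 1/480
  (U=2, X=2, W=1, V=2, Y=3, Z=0) weight 1/2160
  (U=2, X=2, W=2, V=2, Y=3, Z=0) weight 1/2160
  (U=2, X=3, W=0, V=3, Y=2, Z=0) weight 1/480
  (U=2, X=3, W=1, V=2, Y=3, Z=0) weight 1/2160
  … 1 more
Group by Y:
  weight(Y=2) = 1/160
  weight(Y=3) = 1/360
Total weight = 1/160 + 1/360 = 13/1440
P(Y=2 | obs) = 1/160 / 13/1440 = 9/13
P(Y=3 | obs) = 1/360 / 13/1440 = 4/13

P(Y=2) = 9/13, P(Y=3) = 4/13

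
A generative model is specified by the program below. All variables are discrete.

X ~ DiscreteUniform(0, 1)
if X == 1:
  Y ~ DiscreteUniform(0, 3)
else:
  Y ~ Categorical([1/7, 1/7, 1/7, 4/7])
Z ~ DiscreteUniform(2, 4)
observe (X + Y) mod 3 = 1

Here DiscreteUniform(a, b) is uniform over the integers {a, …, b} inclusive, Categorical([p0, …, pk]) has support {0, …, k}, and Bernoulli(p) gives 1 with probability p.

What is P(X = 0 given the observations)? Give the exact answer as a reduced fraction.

Enumerate traces; 9 have nonzero weight after conditioning:
  (X=0, Y=1, Z=2) weight 1/42
  (X=0, Y=1, Z=3) weight 1/42
  (X=0, Y=1, Z=4) weight 1/42
  (X=1, Y=0, Z=2) weight 1/24
  (X=1, Y=0, Z=3) weight 1/24
  (X=1, Y=0, Z=4) weight 1/24
  (X=1, Y=3, Z=2) weight 1/24
  (X=1, Y=3, Z=3) weight 1/24
  … 1 more
Group by X:
  weight(X=0) = 1/14
  weight(X=1) = 1/4
Total weight = 1/14 + 1/4 = 9/28
P(X=0 | obs) = 1/14 / 9/28 = 2/9
P(X=1 | obs) = 1/4 / 9/28 = 7/9

P(X = 0 | obs) = 2/9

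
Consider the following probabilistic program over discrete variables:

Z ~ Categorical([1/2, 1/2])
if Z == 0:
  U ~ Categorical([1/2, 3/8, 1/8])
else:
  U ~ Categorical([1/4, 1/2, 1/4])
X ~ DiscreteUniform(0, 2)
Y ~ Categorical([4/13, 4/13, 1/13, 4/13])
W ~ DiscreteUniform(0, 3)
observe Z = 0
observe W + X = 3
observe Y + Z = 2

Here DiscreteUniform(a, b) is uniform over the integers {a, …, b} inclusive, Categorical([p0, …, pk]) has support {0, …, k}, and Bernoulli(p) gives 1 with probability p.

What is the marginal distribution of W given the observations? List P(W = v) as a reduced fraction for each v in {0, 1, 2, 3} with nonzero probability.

P(W=1) = 1/3, P(W=2) = 1/3, P(W=3) = 1/3

Enumerate traces; 9 have nonzero weight after conditioning:
  (Z=0, U=0, X=0, Y=2, W=3) weight 1/624
  (Z=0, U=0, X=1, Y=2, W=2) weight 1/624
  (Z=0, U=0, X=2, Y=2, W=1) weight 1/624
  (Z=0, U=1, X=0, Y=2, W=3) weight 1/832
  (Z=0, U=1, X=1, Y=2, W=2) weight 1/832
  (Z=0, U=1, X=2, Y=2, W=1) weight 1/832
  (Z=0, U=2, X=0, Y=2, W=3) weight 1/2496
  (Z=0, U=2, X=1, Y=2, W=2) weight 1/2496
  … 1 more
Group by W:
  weight(W=1) = 1/312
  weight(W=2) = 1/312
  weight(W=3) = 1/312
Total weight = 1/312 + 1/312 + 1/312 = 1/104
P(W=1 | obs) = 1/312 / 1/104 = 1/3
P(W=2 | obs) = 1/312 / 1/104 = 1/3
P(W=3 | obs) = 1/312 / 1/104 = 1/3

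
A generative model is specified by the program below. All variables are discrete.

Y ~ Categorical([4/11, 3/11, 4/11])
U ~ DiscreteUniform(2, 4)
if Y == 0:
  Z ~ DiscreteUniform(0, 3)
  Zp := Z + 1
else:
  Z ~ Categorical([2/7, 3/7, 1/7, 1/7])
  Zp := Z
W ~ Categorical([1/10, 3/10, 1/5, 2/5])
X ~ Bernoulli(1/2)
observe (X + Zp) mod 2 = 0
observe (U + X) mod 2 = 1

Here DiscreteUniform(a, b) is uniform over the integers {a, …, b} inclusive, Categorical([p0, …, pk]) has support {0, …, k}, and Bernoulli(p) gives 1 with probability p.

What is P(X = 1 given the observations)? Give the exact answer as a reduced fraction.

P(X = 1 | obs) = 12/17

Enumerate traces; 72 have nonzero weight after conditioning:
  (Y=0, U=2, Z=0, W=0, X=1) weight 1/660
  (Y=0, U=2, Z=0, W=1, X=1) weight 1/220
  (Y=0, U=2, Z=0, W=2, X=1) weight 1/330
  (Y=0, U=2, Z=0, W=3, X=1) weight 1/165
  (Y=0, U=2, Z=2, W=0, X=1) weight 1/660
  (Y=0, U=2, Z=2, W=1, X=1) weight 1/220
  (Y=0, U=2, Z=2, W=2, X=1) weight 1/330
  (Y=0, U=2, Z=2, W=3, X=1) weight 1/165
  (Y=0, U=3, Z=1, W=0, X=0) weight 1/660
  … 63 more
Group by X:
  weight(X=0) = 5/66
  weight(X=1) = 2/11
Total weight = 5/66 + 2/11 = 17/66
P(X=0 | obs) = 5/66 / 17/66 = 5/17
P(X=1 | obs) = 2/11 / 17/66 = 12/17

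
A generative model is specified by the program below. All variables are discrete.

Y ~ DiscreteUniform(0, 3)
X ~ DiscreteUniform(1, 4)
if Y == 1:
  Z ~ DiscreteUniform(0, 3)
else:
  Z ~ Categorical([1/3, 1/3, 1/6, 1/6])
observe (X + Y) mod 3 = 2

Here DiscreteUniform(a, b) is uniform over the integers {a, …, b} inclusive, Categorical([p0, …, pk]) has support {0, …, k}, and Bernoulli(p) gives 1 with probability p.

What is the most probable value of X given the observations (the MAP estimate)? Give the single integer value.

Enumerate traces; 20 have nonzero weight after conditioning:
  (Y=0, X=2, Z=0) weight 1/48
  (Y=0, X=2, Z=1) weight 1/48
  (Y=0, X=2, Z=2) weight 1/96
  (Y=0, X=2, Z=3) weight 1/96
  (Y=1, X=1, Z=0) weight 1/64
  (Y=1, X=1, Z=1) weight 1/64
  (Y=1, X=1, Z=2) weight 1/64
  (Y=1, X=1, Z=3) weight 1/64
  (Y=1, X=4, Z=0) weight 1/64
  (Y=2, X=3, Z=0) weight 1/48
  … 10 more
Group by X:
  weight(X=1) = 1/16
  weight(X=2) = 1/8
  weight(X=3) = 1/16
  weight(X=4) = 1/16
Total weight = 1/16 + 1/8 + 1/16 + 1/16 = 5/16
P(X=1 | obs) = 1/16 / 5/16 = 1/5
P(X=2 | obs) = 1/8 / 5/16 = 2/5
P(X=3 | obs) = 1/16 / 5/16 = 1/5
P(X=4 | obs) = 1/16 / 5/16 = 1/5
argmax = 2

argmax_v P(X = v | obs) = 2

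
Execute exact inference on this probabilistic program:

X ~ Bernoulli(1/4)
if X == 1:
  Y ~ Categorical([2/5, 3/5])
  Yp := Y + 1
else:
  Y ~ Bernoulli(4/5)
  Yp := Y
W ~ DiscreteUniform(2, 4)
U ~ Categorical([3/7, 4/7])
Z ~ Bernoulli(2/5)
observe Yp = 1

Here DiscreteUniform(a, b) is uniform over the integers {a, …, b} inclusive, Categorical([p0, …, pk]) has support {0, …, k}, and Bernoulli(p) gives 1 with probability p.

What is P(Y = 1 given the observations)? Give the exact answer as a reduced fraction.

Enumerate traces; 24 have nonzero weight after conditioning:
  (X=0, Y=1, W=2, U=0, Z=0) weight 9/175
  (X=0, Y=1, W=2, U=0, Z=1) weight 6/175
  (X=0, Y=1, W=2, U=1, Z=0) weight 12/175
  (X=0, Y=1, W=2, U=1, Z=1) weight 8/175
  (X=0, Y=1, W=3, U=0, Z=0) weight 9/175
  (X=0, Y=1, W=3, U=0, Z=1) weight 6/175
  (X=0, Y=1, W=3, U=1, Z=0) weight 12/175
  (X=0, Y=1, W=3, U=1, Z=1) weight 8/175
  (X=1, Y=0, W=2, U=0, Z=0) weight 3/350
  … 15 more
Group by Y:
  weight(Y=0) = 1/10
  weight(Y=1) = 3/5
Total weight = 1/10 + 3/5 = 7/10
P(Y=0 | obs) = 1/10 / 7/10 = 1/7
P(Y=1 | obs) = 3/5 / 7/10 = 6/7

P(Y = 1 | obs) = 6/7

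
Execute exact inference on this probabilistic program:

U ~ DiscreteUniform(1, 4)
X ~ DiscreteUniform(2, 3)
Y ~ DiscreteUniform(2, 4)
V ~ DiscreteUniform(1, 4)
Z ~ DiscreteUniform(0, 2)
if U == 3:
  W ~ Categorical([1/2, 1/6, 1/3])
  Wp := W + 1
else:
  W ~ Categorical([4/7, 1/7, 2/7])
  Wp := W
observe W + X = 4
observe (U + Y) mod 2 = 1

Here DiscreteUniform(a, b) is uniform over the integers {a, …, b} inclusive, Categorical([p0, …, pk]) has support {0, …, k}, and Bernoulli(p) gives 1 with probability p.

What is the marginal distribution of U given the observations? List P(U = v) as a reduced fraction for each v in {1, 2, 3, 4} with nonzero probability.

P(U=1) = 6/19, P(U=2) = 3/19, P(U=3) = 7/19, P(U=4) = 3/19

Enumerate traces; 144 have nonzero weight after conditioning:
  (U=1, X=2, Y=2, V=1, Z=0, W=2) weight 1/1008
  (U=1, X=2, Y=2, V=1, Z=1, W=2) weight 1/1008
  (U=1, X=2, Y=2, V=1, Z=2, W=2) weight 1/1008
  (U=1, X=2, Y=2, V=2, Z=0, W=2) weight 1/1008
  (U=1, X=2, Y=2, V=2, Z=1, W=2) weight 1/1008
  (U=1, X=2, Y=2, V=2, Z=2, W=2) weight 1/1008
  (U=1, X=2, Y=2, V=3, Z=0, W=2) weight 1/1008
  (U=1, X=2, Y=2, V=3, Z=1, W=2) weight 1/1008
  (U=2, X=2, Y=3, V=1, Z=0, W=2) weight 1/1008
  (U=3, X=2, Y=2, V=1, Z=0, W=2) weight 1/864
  … 134 more
Group by U:
  weight(U=1) = 1/28
  weight(U=2) = 1/56
  weight(U=3) = 1/24
  weight(U=4) = 1/56
Total weight = 1/28 + 1/56 + 1/24 + 1/56 = 19/168
P(U=1 | obs) = 1/28 / 19/168 = 6/19
P(U=2 | obs) = 1/56 / 19/168 = 3/19
P(U=3 | obs) = 1/24 / 19/168 = 7/19
P(U=4 | obs) = 1/56 / 19/168 = 3/19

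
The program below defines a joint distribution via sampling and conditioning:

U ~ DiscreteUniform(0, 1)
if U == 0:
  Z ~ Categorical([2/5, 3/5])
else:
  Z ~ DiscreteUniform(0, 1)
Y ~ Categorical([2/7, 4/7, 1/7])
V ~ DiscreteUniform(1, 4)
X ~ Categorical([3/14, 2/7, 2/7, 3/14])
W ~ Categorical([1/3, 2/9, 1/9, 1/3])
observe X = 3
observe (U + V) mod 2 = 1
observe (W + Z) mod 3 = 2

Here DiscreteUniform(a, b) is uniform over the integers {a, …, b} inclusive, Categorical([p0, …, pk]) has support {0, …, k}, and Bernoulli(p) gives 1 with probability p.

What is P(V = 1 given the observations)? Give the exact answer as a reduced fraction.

P(V = 1 | obs) = 8/31

Enumerate traces; 24 have nonzero weight after conditioning:
  (U=0, Z=0, Y=0, V=1, X=3, W=2) weight 1/2940
  (U=0, Z=0, Y=0, V=3, X=3, W=2) weight 1/2940
  (U=0, Z=0, Y=1, V=1, X=3, W=2) weight 1/1470
  (U=0, Z=0, Y=1, V=3, X=3, W=2) weight 1/1470
  (U=0, Z=0, Y=2, V=1, X=3, W=2) weight 1/5880
  (U=0, Z=0, Y=2, V=3, X=3, W=2) weight 1/5880
  (U=0, Z=1, Y=0, V=1, X=3, W=1) weight 1/980
  (U=0, Z=1, Y=0, V=3, X=3, W=1) weight 1/980
  (U=1, Z=0, Y=0, V=2, X=3, W=2) weight 1/2352
  (U=1, Z=0, Y=0, V=4, X=3, W=2) weight 1/2352
  … 14 more
Group by V:
  weight(V=1) = 1/210
  weight(V=2) = 1/224
  weight(V=3) = 1/210
  weight(V=4) = 1/224
Total weight = 1/210 + 1/224 + 1/210 + 1/224 = 31/1680
P(V=1 | obs) = 1/210 / 31/1680 = 8/31
P(V=2 | obs) = 1/224 / 31/1680 = 15/62
P(V=3 | obs) = 1/210 / 31/1680 = 8/31
P(V=4 | obs) = 1/224 / 31/1680 = 15/62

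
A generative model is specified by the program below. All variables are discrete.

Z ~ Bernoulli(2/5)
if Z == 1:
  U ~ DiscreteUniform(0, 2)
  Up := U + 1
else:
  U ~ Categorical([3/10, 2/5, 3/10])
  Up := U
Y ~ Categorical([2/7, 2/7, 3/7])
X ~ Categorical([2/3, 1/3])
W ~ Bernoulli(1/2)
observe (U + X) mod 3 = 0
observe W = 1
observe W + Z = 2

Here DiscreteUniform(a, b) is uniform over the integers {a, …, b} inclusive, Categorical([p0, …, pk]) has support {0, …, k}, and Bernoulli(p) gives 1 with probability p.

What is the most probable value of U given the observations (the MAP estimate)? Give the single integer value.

argmax_v P(U = v | obs) = 0

Enumerate traces; 6 have nonzero weight after conditioning:
  (Z=1, U=0, Y=0, X=0, W=1) weight 4/315
  (Z=1, U=0, Y=1, X=0, W=1) weight 4/315
  (Z=1, U=0, Y=2, X=0, W=1) weight 2/105
  (Z=1, U=2, Y=0, X=1, W=1) weight 2/315
  (Z=1, U=2, Y=1, X=1, W=1) weight 2/315
  (Z=1, U=2, Y=2, X=1, W=1) weight 1/105
Group by U:
  weight(U=0) = 2/45
  weight(U=2) = 1/45
Total weight = 2/45 + 1/45 = 1/15
P(U=0 | obs) = 2/45 / 1/15 = 2/3
P(U=2 | obs) = 1/45 / 1/15 = 1/3
argmax = 0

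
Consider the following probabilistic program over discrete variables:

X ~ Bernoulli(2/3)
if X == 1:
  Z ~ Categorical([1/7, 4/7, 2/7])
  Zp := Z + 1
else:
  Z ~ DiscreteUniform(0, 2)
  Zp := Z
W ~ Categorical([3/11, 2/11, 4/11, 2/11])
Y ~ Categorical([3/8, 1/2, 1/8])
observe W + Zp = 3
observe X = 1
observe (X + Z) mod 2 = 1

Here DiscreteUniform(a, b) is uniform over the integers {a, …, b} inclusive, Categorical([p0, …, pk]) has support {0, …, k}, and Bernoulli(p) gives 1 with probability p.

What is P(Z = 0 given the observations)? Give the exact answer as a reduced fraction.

Enumerate traces; 6 have nonzero weight after conditioning:
  (X=1, Z=0, W=2, Y=0) weight 1/77
  (X=1, Z=0, W=2, Y=1) weight 4/231
  (X=1, Z=0, W=2, Y=2) weight 1/231
  (X=1, Z=2, W=0, Y=0) weight 3/154
  (X=1, Z=2, W=0, Y=1) weight 2/77
  (X=1, Z=2, W=0, Y=2) weight 1/154
Group by Z:
  weight(Z=0) = 8/231
  weight(Z=2) = 4/77
Total weight = 8/231 + 4/77 = 20/231
P(Z=0 | obs) = 8/231 / 20/231 = 2/5
P(Z=2 | obs) = 4/77 / 20/231 = 3/5

P(Z = 0 | obs) = 2/5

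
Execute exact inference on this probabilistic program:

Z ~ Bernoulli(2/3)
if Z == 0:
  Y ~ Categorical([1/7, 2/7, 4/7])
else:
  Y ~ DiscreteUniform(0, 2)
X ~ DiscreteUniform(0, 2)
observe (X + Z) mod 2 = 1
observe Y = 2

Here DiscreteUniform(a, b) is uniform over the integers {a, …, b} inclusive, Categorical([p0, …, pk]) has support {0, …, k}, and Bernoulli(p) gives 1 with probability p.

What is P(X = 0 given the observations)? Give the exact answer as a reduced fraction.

Enumerate traces; 3 have nonzero weight after conditioning:
  (Z=0, Y=2, X=1) weight 4/63
  (Z=1, Y=2, X=0) weight 2/27
  (Z=1, Y=2, X=2) weight 2/27
Group by X:
  weight(X=0) = 2/27
  weight(X=1) = 4/63
  weight(X=2) = 2/27
Total weight = 2/27 + 4/63 + 2/27 = 40/189
P(X=0 | obs) = 2/27 / 40/189 = 7/20
P(X=1 | obs) = 4/63 / 40/189 = 3/10
P(X=2 | obs) = 2/27 / 40/189 = 7/20

P(X = 0 | obs) = 7/20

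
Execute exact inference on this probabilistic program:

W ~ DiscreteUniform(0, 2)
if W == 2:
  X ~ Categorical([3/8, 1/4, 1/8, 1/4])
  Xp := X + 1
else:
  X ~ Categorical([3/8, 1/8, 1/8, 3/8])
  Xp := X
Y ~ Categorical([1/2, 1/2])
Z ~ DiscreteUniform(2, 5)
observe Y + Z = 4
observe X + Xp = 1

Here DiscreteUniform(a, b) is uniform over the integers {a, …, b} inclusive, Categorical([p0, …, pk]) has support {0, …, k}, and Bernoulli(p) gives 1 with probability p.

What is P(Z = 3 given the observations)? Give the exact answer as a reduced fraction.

Enumerate traces; 2 have nonzero weight after conditioning:
  (W=2, X=0, Y=0, Z=4) weight 1/64
  (W=2, X=0, Y=1, Z=3) weight 1/64
Group by Z:
  weight(Z=3) = 1/64
  weight(Z=4) = 1/64
Total weight = 1/64 + 1/64 = 1/32
P(Z=3 | obs) = 1/64 / 1/32 = 1/2
P(Z=4 | obs) = 1/64 / 1/32 = 1/2

P(Z = 3 | obs) = 1/2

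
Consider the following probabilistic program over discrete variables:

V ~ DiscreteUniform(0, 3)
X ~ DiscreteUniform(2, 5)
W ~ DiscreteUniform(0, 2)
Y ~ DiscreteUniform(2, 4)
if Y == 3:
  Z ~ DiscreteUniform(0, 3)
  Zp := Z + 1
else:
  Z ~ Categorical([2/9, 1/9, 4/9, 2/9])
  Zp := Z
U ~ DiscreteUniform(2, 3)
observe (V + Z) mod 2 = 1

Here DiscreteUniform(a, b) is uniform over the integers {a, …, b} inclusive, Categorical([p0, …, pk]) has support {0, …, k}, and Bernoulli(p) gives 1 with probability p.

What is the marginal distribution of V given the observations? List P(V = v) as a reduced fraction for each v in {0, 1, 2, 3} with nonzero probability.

P(V=0) = 7/36, P(V=1) = 11/36, P(V=2) = 7/36, P(V=3) = 11/36

Enumerate traces; 576 have nonzero weight after conditioning:
  (V=0, X=2, W=0, Y=2, Z=1, U=2) weight 1/2592
  (V=0, X=2, W=0, Y=2, Z=1, U=3) weight 1/2592
  (V=0, X=2, W=0, Y=2, Z=3, U=2) weight 1/1296
  (V=0, X=2, W=0, Y=2, Z=3, U=3) weight 1/1296
  (V=0, X=2, W=0, Y=3, Z=1, U=2) weight 1/1152
  (V=0, X=2, W=0, Y=3, Z=1, U=3) weight 1/1152
  (V=0, X=2, W=0, Y=3, Z=3, U=2) weight 1/1152
  (V=0, X=2, W=0, Y=3, Z=3, U=3) weight 1/1152
  (V=1, X=2, W=0, Y=2, Z=0, U=2) weight 1/1296
  (V=2, X=2, W=0, Y=2, Z=1, U=2) weight 1/2592
  … 566 more
Group by V:
  weight(V=0) = 7/72
  weight(V=1) = 11/72
  weight(V=2) = 7/72
  weight(V=3) = 11/72
Total weight = 7/72 + 11/72 + 7/72 + 11/72 = 1/2
P(V=0 | obs) = 7/72 / 1/2 = 7/36
P(V=1 | obs) = 11/72 / 1/2 = 11/36
P(V=2 | obs) = 7/72 / 1/2 = 7/36
P(V=3 | obs) = 11/72 / 1/2 = 11/36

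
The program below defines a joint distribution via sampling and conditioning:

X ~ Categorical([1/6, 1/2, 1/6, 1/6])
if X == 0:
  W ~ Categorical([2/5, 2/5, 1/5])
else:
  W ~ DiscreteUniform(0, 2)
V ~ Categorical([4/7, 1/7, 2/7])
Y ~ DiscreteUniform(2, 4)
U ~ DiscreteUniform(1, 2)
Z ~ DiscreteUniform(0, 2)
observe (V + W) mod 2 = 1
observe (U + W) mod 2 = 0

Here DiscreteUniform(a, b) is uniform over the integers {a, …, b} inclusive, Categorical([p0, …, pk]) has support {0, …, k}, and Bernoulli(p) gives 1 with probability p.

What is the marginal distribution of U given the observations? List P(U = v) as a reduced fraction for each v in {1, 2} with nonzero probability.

P(U=1) = 186/245, P(U=2) = 59/245

Enumerate traces; 144 have nonzero weight after conditioning:
  (X=0, W=0, V=1, Y=2, U=2, Z=0) weight 1/1890
  (X=0, W=0, V=1, Y=2, U=2, Z=1) weight 1/1890
  (X=0, W=0, V=1, Y=2, U=2, Z=2) weight 1/1890
  (X=0, W=0, V=1, Y=3, U=2, Z=0) weight 1/1890
  (X=0, W=0, V=1, Y=3, U=2, Z=1) weight 1/1890
  (X=0, W=0, V=1, Y=3, U=2, Z=2) weight 1/1890
  (X=0, W=0, V=1, Y=4, U=2, Z=0) weight 1/1890
  (X=0, W=0, V=1, Y=4, U=2, Z=1) weight 1/1890
  (X=0, W=1, V=0, Y=2, U=1, Z=0) weight 2/945
  … 135 more
Group by U:
  weight(U=1) = 31/210
  weight(U=2) = 59/1260
Total weight = 31/210 + 59/1260 = 7/36
P(U=1 | obs) = 31/210 / 7/36 = 186/245
P(U=2 | obs) = 59/1260 / 7/36 = 59/245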